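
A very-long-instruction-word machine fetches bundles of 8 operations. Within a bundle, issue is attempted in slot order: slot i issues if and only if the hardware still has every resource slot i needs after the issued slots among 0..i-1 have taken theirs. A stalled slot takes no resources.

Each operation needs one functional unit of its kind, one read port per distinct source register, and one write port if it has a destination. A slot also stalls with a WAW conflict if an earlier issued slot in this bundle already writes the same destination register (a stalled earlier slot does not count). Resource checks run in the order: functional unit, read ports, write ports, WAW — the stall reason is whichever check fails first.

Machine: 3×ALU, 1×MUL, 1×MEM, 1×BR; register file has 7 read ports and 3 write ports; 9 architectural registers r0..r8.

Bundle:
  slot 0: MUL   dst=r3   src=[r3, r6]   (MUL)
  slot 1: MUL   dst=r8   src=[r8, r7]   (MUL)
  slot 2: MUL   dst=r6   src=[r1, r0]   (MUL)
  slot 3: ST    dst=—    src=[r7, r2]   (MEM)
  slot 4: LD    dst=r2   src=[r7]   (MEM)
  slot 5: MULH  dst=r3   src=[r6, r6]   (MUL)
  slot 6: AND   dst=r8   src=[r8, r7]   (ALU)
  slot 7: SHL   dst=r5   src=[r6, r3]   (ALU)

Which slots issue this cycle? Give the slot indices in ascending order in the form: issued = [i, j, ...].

issued = [0, 3, 6]

  0. MUL→r3 ⇒ go  {3A/0Mu/1Ld/1B | 5r 2w}
  1. MUL→r8 ⇒ no(FU)  {3A/0Mu/1Ld/1B | 5r 2w}
  2. MUL→r6 ⇒ no(FU)  {3A/0Mu/1Ld/1B | 5r 2w}
  3. MEM ⇒ go  {3A/0Mu/0Ld/1B | 3r 2w}
  4. MEM→r2 ⇒ no(FU)  {3A/0Mu/0Ld/1B | 3r 2w}
  5. MUL→r3 ⇒ no(FU)  {3A/0Mu/0Ld/1B | 3r 2w}
  6. ALU→r8 ⇒ go  {2A/0Mu/0Ld/1B | 1r 1w}
  7. ALU→r5 ⇒ no(RD_PORT)  {2A/0Mu/0Ld/1B | 1r 1w}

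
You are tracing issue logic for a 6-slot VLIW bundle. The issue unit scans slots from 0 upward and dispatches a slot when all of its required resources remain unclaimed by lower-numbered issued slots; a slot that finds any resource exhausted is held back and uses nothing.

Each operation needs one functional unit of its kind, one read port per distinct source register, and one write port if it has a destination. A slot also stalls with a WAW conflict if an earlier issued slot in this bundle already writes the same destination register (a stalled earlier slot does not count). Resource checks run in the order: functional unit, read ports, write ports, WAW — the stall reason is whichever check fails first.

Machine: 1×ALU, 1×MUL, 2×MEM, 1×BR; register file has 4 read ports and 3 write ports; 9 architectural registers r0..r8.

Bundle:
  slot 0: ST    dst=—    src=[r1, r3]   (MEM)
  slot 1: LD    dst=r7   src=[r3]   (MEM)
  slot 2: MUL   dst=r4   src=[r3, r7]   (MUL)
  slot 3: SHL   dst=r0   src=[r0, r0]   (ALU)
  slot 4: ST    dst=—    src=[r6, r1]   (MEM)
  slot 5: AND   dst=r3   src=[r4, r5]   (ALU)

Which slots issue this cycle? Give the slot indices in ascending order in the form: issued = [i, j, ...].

issued = [0, 1, 3]

[0] MEM needs rd=2 wr=0: ok; after: ALU=1 MUL=1 MEM=1 BR=1, R=2, W=3
[1] MEM needs rd=1 wr=1: ok; after: ALU=1 MUL=1 MEM=0 BR=1, R=1, W=2
[2] MUL needs rd=2 wr=1: RD_PORT; after: ALU=1 MUL=1 MEM=0 BR=1, R=1, W=2
[3] ALU needs rd=1 wr=1: ok; after: ALU=0 MUL=1 MEM=0 BR=1, R=0, W=1
[4] MEM needs rd=2 wr=0: FU; after: ALU=0 MUL=1 MEM=0 BR=1, R=0, W=1
[5] ALU needs rd=2 wr=1: FU; after: ALU=0 MUL=1 MEM=0 BR=1, R=0, W=1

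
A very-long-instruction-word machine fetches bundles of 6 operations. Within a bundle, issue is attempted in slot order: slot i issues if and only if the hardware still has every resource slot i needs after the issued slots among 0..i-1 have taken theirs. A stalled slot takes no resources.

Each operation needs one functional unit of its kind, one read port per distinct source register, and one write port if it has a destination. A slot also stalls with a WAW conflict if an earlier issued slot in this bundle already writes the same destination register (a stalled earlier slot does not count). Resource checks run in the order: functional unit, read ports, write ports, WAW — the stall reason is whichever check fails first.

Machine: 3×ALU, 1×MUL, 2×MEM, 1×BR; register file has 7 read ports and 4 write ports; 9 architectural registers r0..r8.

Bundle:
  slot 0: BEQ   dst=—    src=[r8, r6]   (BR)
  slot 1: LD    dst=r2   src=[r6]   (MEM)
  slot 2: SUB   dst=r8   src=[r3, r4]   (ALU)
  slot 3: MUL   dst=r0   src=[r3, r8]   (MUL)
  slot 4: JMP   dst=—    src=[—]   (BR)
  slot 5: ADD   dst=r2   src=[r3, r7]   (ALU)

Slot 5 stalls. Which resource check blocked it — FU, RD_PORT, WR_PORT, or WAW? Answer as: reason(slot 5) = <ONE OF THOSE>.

(0) want 1×BR +2rd +0wr — yes → AL3|MU1|ME2|BR0|rd5|wr4
(1) want 1×MEM +1rd +1wr — yes → AL3|MU1|ME1|BR0|rd4|wr3
(2) want 1×ALU +2rd +1wr — yes → AL2|MU1|ME1|BR0|rd2|wr2
(3) want 1×MUL +2rd +1wr — yes → AL2|MU0|ME1|BR0|rd0|wr1
(4) want 1×BR +0rd +0wr — FU → AL2|MU0|ME1|BR0|rd0|wr1
(5) want 1×ALU +2rd +1wr — RD_PORT → AL2|MU0|ME1|BR0|rd0|wr1

reason(slot 5) = RD_PORT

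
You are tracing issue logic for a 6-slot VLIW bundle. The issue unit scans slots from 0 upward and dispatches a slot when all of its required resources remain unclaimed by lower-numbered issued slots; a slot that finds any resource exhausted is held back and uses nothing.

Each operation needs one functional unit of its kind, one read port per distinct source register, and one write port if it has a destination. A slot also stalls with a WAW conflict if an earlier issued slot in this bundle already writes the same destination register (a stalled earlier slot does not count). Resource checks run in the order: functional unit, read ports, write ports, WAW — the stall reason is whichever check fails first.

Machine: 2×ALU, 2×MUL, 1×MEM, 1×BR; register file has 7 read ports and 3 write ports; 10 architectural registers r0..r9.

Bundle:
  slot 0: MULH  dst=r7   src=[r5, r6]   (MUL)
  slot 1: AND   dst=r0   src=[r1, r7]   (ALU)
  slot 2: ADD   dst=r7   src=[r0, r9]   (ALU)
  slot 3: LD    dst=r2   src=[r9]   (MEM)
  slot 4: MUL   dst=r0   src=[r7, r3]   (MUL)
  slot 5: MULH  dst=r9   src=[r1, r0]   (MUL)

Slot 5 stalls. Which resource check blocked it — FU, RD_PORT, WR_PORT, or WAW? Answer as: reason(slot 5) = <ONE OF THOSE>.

reason(slot 5) = WR_PORT

#0 MUL src=r5,r6 dispatched  <A:2 Mu:1 Ld:1 B:1 rd:5 wr:2>
#1 ALU src=r1,r7 dispatched  <A:1 Mu:1 Ld:1 B:1 rd:3 wr:1>
#2 ALU src=r0,r9 held:WAW  <A:1 Mu:1 Ld:1 B:1 rd:3 wr:1>
#3 MEM src=r9 dispatched  <A:1 Mu:1 Ld:0 B:1 rd:2 wr:0>
#4 MUL src=r7,r3 held:WR_PORT  <A:1 Mu:1 Ld:0 B:1 rd:2 wr:0>
#5 MUL src=r1,r0 held:WR_PORT  <A:1 Mu:1 Ld:0 B:1 rd:2 wr:0>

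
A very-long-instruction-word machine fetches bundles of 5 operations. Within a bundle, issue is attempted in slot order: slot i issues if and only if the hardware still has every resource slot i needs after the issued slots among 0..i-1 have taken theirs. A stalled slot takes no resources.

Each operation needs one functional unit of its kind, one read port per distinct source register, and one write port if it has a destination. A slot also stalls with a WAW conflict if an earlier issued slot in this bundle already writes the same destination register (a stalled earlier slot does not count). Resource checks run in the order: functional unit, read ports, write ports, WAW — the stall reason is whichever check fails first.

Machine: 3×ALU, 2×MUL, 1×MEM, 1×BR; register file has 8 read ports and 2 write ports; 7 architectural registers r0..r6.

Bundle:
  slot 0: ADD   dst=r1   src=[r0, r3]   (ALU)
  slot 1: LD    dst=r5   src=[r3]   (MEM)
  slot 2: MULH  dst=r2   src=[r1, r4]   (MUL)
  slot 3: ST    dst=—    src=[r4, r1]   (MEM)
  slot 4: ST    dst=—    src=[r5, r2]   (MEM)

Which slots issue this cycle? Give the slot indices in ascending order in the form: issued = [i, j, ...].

#0 ALU src=r0,r3 dispatched  <A:2 Mu:2 Ld:1 B:1 rd:6 wr:1>
#1 MEM src=r3 dispatched  <A:2 Mu:2 Ld:0 B:1 rd:5 wr:0>
#2 MUL src=r1,r4 held:WR_PORT  <A:2 Mu:2 Ld:0 B:1 rd:5 wr:0>
#3 MEM src=r4,r1 held:FU  <A:2 Mu:2 Ld:0 B:1 rd:5 wr:0>
#4 MEM src=r5,r2 held:FU  <A:2 Mu:2 Ld:0 B:1 rd:5 wr:0>

issued = [0, 1]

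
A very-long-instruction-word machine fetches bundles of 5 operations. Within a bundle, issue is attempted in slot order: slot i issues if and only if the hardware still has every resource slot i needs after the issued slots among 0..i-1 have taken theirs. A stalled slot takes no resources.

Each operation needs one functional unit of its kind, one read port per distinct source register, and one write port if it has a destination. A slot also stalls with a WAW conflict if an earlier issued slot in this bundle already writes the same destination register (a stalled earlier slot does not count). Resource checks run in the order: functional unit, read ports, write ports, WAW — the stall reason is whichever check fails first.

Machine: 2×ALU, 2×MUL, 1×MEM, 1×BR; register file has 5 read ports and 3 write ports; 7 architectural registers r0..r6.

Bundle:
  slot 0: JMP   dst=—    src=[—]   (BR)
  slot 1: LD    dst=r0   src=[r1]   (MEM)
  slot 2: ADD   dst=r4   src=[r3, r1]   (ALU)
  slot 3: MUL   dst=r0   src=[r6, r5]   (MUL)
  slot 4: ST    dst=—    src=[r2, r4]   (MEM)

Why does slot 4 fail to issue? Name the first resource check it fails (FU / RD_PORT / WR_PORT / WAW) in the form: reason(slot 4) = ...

(0) want 1×BR +0rd +0wr — yes → AL2|MU2|ME1|BR0|rd5|wr3
(1) want 1×MEM +1rd +1wr — yes → AL2|MU2|ME0|BR0|rd4|wr2
(2) want 1×ALU +2rd +1wr — yes → AL1|MU2|ME0|BR0|rd2|wr1
(3) want 1×MUL +2rd +1wr — WAW → AL1|MU2|ME0|BR0|rd2|wr1
(4) want 1×MEM +2rd +0wr — FU → AL1|MU2|ME0|BR0|rd2|wr1

reason(slot 4) = FU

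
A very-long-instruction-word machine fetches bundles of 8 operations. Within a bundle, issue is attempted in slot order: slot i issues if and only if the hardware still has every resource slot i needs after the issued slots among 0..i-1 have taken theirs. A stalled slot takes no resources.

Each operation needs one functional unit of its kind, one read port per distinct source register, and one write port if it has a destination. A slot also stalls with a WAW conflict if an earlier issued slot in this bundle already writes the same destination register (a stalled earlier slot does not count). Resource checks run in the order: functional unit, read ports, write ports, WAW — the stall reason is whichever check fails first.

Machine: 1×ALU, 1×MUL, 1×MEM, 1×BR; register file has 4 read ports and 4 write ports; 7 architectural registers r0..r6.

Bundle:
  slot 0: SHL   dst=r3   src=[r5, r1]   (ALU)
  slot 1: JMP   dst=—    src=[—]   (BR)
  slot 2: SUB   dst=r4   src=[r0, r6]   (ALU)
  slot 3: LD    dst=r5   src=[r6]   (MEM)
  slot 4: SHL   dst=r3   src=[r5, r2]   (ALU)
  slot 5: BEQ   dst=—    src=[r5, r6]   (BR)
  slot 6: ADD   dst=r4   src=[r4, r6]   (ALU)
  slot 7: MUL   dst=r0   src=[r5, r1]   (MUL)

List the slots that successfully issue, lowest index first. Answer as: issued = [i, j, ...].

issued = [0, 1, 3]

#0 ALU src=r5,r1 dispatched  <A:0 Mu:1 Ld:1 B:1 rd:2 wr:3>
#1 BR src=- dispatched  <A:0 Mu:1 Ld:1 B:0 rd:2 wr:3>
#2 ALU src=r0,r6 held:FU  <A:0 Mu:1 Ld:1 B:0 rd:2 wr:3>
#3 MEM src=r6 dispatched  <A:0 Mu:1 Ld:0 B:0 rd:1 wr:2>
#4 ALU src=r5,r2 held:FU  <A:0 Mu:1 Ld:0 B:0 rd:1 wr:2>
#5 BR src=r5,r6 held:FU  <A:0 Mu:1 Ld:0 B:0 rd:1 wr:2>
#6 ALU src=r4,r6 held:FU  <A:0 Mu:1 Ld:0 B:0 rd:1 wr:2>
#7 MUL src=r5,r1 held:RD_PORT  <A:0 Mu:1 Ld:0 B:0 rd:1 wr:2>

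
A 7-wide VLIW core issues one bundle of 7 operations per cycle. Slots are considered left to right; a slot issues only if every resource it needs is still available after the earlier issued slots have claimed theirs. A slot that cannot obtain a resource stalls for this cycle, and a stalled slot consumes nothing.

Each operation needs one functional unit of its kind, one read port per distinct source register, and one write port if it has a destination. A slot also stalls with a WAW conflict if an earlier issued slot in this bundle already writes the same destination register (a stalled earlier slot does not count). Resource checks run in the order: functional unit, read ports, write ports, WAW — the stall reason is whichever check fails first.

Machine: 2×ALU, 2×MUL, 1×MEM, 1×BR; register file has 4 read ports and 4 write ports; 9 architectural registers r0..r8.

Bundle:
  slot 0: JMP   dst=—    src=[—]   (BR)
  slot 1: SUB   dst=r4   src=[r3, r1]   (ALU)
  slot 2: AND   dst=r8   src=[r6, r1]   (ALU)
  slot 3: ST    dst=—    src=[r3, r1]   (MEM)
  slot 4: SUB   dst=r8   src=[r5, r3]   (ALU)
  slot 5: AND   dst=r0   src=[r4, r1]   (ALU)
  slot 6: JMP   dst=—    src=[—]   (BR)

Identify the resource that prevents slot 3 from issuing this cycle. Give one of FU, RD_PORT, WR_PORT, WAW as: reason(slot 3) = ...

[0] BR needs rd=0 wr=0: ok; after: ALU=2 MUL=2 MEM=1 BR=0, R=4, W=4
[1] ALU needs rd=2 wr=1: ok; after: ALU=1 MUL=2 MEM=1 BR=0, R=2, W=3
[2] ALU needs rd=2 wr=1: ok; after: ALU=0 MUL=2 MEM=1 BR=0, R=0, W=2
[3] MEM needs rd=2 wr=0: RD_PORT; after: ALU=0 MUL=2 MEM=1 BR=0, R=0, W=2
[4] ALU needs rd=2 wr=1: FU; after: ALU=0 MUL=2 MEM=1 BR=0, R=0, W=2
[5] ALU needs rd=2 wr=1: FU; after: ALU=0 MUL=2 MEM=1 BR=0, R=0, W=2
[6] BR needs rd=0 wr=0: FU; after: ALU=0 MUL=2 MEM=1 BR=0, R=0, W=2

reason(slot 3) = RD_PORT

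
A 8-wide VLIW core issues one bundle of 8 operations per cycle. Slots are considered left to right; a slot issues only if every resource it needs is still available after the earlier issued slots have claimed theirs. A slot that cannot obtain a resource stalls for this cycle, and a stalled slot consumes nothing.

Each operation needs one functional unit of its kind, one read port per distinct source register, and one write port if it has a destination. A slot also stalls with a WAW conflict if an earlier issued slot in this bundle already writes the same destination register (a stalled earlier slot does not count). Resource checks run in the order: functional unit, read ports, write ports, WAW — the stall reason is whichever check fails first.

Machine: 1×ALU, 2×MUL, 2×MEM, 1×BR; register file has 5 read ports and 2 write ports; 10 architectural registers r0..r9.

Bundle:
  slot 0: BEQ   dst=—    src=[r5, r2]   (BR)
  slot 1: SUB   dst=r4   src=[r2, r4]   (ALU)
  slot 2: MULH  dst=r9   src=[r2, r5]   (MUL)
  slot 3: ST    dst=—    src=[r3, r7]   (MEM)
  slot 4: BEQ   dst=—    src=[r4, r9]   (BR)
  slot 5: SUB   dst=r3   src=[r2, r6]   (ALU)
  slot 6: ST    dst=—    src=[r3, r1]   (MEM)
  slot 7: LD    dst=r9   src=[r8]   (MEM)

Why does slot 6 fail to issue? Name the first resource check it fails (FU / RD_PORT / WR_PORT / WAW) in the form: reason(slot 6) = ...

#0 BR src=r5,r2 dispatched  <A:1 Mu:2 Ld:2 B:0 rd:3 wr:2>
#1 ALU src=r2,r4 dispatched  <A:0 Mu:2 Ld:2 B:0 rd:1 wr:1>
#2 MUL src=r2,r5 held:RD_PORT  <A:0 Mu:2 Ld:2 B:0 rd:1 wr:1>
#3 MEM src=r3,r7 held:RD_PORT  <A:0 Mu:2 Ld:2 B:0 rd:1 wr:1>
#4 BR src=r4,r9 held:FU  <A:0 Mu:2 Ld:2 B:0 rd:1 wr:1>
#5 ALU src=r2,r6 held:FU  <A:0 Mu:2 Ld:2 B:0 rd:1 wr:1>
#6 MEM src=r3,r1 held:RD_PORT  <A:0 Mu:2 Ld:2 B:0 rd:1 wr:1>
#7 MEM src=r8 dispatched  <A:0 Mu:2 Ld:1 B:0 rd:0 wr:0>

reason(slot 6) = RD_PORT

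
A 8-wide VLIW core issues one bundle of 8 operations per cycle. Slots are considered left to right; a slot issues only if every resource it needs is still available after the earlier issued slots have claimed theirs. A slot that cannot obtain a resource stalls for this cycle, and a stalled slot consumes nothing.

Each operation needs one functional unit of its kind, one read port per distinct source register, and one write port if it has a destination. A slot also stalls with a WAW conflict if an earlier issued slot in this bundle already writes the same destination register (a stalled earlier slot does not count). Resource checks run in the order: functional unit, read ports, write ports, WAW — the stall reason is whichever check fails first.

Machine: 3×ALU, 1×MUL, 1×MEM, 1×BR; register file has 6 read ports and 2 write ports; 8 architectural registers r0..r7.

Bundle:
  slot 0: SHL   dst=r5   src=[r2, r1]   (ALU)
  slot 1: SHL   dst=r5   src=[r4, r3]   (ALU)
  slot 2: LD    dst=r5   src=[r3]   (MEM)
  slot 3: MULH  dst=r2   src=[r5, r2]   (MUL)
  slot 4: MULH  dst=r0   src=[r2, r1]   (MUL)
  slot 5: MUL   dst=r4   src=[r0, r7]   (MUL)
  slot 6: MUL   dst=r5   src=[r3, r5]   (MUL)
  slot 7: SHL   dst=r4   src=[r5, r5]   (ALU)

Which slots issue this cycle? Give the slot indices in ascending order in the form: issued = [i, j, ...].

#0 ALU src=r2,r1 dispatched  <A:2 Mu:1 Ld:1 B:1 rd:4 wr:1>
#1 ALU src=r4,r3 held:WAW  <A:2 Mu:1 Ld:1 B:1 rd:4 wr:1>
#2 MEM src=r3 held:WAW  <A:2 Mu:1 Ld:1 B:1 rd:4 wr:1>
#3 MUL src=r5,r2 dispatched  <A:2 Mu:0 Ld:1 B:1 rd:2 wr:0>
#4 MUL src=r2,r1 held:FU  <A:2 Mu:0 Ld:1 B:1 rd:2 wr:0>
#5 MUL src=r0,r7 held:FU  <A:2 Mu:0 Ld:1 B:1 rd:2 wr:0>
#6 MUL src=r3,r5 held:FU  <A:2 Mu:0 Ld:1 B:1 rd:2 wr:0>
#7 ALU src=r5,r5 held:WR_PORT  <A:2 Mu:0 Ld:1 B:1 rd:2 wr:0>

issued = [0, 3]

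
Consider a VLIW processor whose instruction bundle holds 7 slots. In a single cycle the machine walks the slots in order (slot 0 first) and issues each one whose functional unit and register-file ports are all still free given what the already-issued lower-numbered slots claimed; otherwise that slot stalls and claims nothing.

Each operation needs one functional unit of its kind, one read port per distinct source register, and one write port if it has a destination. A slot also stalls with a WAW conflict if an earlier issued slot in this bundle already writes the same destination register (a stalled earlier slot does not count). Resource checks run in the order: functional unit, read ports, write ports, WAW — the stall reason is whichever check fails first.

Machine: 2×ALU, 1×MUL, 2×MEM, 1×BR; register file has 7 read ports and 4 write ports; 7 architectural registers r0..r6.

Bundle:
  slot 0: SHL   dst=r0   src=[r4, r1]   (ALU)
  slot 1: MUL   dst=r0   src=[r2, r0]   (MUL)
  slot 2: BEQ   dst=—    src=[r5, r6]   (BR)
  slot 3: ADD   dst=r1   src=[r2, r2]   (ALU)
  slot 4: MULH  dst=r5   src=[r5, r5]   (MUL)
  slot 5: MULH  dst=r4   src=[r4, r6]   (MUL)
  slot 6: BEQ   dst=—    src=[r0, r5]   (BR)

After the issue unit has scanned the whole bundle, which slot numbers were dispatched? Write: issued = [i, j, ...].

  0. ALU→r0 ⇒ go  {1A/1Mu/2Ld/1B | 5r 3w}
  1. MUL→r0 ⇒ no(WAW)  {1A/1Mu/2Ld/1B | 5r 3w}
  2. BR ⇒ go  {1A/1Mu/2Ld/0B | 3r 3w}
  3. ALU→r1 ⇒ go  {0A/1Mu/2Ld/0B | 2r 2w}
  4. MUL→r5 ⇒ go  {0A/0Mu/2Ld/0B | 1r 1w}
  5. MUL→r4 ⇒ no(FU)  {0A/0Mu/2Ld/0B | 1r 1w}
  6. BR ⇒ no(FU)  {0A/0Mu/2Ld/0B | 1r 1w}

issued = [0, 2, 3, 4]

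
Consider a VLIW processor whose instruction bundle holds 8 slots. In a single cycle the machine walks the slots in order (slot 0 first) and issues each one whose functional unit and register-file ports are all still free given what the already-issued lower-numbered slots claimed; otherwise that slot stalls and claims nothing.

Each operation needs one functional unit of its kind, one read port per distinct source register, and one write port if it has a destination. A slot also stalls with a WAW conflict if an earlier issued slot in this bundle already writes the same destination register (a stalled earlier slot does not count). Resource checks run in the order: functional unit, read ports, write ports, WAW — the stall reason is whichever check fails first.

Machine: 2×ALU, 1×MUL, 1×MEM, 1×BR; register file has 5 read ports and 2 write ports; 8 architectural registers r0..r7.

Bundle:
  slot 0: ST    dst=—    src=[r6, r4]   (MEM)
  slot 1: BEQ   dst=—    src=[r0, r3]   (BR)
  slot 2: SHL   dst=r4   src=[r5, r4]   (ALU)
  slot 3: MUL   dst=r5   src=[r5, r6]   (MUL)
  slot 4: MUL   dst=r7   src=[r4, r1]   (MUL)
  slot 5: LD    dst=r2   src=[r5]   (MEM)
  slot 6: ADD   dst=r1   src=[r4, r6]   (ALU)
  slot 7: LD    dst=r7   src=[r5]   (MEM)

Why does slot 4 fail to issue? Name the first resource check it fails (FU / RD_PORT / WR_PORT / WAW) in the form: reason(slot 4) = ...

[0] MEM needs rd=2 wr=0: ok; after: ALU=2 MUL=1 MEM=0 BR=1, R=3, W=2
[1] BR needs rd=2 wr=0: ok; after: ALU=2 MUL=1 MEM=0 BR=0, R=1, W=2
[2] ALU needs rd=2 wr=1: RD_PORT; after: ALU=2 MUL=1 MEM=0 BR=0, R=1, W=2
[3] MUL needs rd=2 wr=1: RD_PORT; after: ALU=2 MUL=1 MEM=0 BR=0, R=1, W=2
[4] MUL needs rd=2 wr=1: RD_PORT; after: ALU=2 MUL=1 MEM=0 BR=0, R=1, W=2
[5] MEM needs rd=1 wr=1: FU; after: ALU=2 MUL=1 MEM=0 BR=0, R=1, W=2
[6] ALU needs rd=2 wr=1: RD_PORT; after: ALU=2 MUL=1 MEM=0 BR=0, R=1, W=2
[7] MEM needs rd=1 wr=1: FU; after: ALU=2 MUL=1 MEM=0 BR=0, R=1, W=2

reason(slot 4) = RD_PORT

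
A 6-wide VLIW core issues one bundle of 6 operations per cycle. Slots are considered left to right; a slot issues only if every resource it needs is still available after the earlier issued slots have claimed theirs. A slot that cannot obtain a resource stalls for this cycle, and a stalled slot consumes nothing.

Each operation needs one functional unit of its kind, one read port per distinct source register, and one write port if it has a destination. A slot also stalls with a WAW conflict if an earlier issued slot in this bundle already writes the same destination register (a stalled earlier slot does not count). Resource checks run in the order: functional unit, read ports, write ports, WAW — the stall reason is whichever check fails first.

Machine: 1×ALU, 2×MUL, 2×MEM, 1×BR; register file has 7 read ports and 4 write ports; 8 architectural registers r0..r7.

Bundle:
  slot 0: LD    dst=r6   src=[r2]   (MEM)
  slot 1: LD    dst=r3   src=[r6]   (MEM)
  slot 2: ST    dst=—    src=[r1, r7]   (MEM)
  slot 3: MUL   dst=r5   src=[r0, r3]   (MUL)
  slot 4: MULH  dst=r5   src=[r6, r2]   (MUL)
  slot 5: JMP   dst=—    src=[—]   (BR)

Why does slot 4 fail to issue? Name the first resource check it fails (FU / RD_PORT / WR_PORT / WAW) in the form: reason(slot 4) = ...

reason(slot 4) = WAW

[0] MEM needs rd=1 wr=1: ok; after: ALU=1 MUL=2 MEM=1 BR=1, R=6, W=3
[1] MEM needs rd=1 wr=1: ok; after: ALU=1 MUL=2 MEM=0 BR=1, R=5, W=2
[2] MEM needs rd=2 wr=0: FU; after: ALU=1 MUL=2 MEM=0 BR=1, R=5, W=2
[3] MUL needs rd=2 wr=1: ok; after: ALU=1 MUL=1 MEM=0 BR=1, R=3, W=1
[4] MUL needs rd=2 wr=1: WAW; after: ALU=1 MUL=1 MEM=0 BR=1, R=3, W=1
[5] BR needs rd=0 wr=0: ok; after: ALU=1 MUL=1 MEM=0 BR=0, R=3, W=1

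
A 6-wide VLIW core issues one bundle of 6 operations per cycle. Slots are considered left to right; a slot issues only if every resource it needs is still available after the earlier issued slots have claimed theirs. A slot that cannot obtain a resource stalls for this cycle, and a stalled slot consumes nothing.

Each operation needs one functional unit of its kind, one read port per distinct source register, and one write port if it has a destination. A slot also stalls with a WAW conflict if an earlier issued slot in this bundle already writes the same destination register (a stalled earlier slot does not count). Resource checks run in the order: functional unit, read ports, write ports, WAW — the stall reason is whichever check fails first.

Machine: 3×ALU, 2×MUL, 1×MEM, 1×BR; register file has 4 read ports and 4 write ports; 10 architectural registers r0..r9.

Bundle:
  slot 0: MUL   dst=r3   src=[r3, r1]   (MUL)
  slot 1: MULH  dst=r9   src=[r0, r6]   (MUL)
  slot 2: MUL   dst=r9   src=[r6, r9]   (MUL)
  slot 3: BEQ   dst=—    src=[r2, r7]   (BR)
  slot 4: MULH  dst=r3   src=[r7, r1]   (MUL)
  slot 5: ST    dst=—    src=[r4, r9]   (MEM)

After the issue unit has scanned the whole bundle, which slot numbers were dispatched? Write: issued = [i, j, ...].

issued = [0, 1]

(0) want 1×MUL +2rd +1wr — yes → AL3|MU1|ME1|BR1|rd2|wr3
(1) want 1×MUL +2rd +1wr — yes → AL3|MU0|ME1|BR1|rd0|wr2
(2) want 1×MUL +2rd +1wr — FU → AL3|MU0|ME1|BR1|rd0|wr2
(3) want 1×BR +2rd +0wr — RD_PORT → AL3|MU0|ME1|BR1|rd0|wr2
(4) want 1×MUL +2rd +1wr — FU → AL3|MU0|ME1|BR1|rd0|wr2
(5) want 1×MEM +2rd +0wr — RD_PORT → AL3|MU0|ME1|BR1|rd0|wr2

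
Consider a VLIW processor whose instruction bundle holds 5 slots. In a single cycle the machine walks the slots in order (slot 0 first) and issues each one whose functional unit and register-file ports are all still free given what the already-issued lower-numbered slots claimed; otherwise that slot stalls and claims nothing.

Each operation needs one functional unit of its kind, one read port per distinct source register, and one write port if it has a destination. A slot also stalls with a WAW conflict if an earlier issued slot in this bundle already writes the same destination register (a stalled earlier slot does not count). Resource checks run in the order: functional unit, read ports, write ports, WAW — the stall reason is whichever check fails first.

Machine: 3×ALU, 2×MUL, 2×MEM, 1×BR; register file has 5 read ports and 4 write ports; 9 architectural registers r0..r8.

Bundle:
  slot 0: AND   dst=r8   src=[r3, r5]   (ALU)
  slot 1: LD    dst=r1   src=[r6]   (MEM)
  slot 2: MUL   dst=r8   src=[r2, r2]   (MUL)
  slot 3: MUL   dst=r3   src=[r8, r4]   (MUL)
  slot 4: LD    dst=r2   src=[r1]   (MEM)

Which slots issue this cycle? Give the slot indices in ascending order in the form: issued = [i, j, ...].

[0] ALU needs rd=2 wr=1: ok; after: ALU=2 MUL=2 MEM=2 BR=1, R=3, W=3
[1] MEM needs rd=1 wr=1: ok; after: ALU=2 MUL=2 MEM=1 BR=1, R=2, W=2
[2] MUL needs rd=1 wr=1: WAW; after: ALU=2 MUL=2 MEM=1 BR=1, R=2, W=2
[3] MUL needs rd=2 wr=1: ok; after: ALU=2 MUL=1 MEM=1 BR=1, R=0, W=1
[4] MEM needs rd=1 wr=1: RD_PORT; after: ALU=2 MUL=1 MEM=1 BR=1, R=0, W=1

issued = [0, 1, 3]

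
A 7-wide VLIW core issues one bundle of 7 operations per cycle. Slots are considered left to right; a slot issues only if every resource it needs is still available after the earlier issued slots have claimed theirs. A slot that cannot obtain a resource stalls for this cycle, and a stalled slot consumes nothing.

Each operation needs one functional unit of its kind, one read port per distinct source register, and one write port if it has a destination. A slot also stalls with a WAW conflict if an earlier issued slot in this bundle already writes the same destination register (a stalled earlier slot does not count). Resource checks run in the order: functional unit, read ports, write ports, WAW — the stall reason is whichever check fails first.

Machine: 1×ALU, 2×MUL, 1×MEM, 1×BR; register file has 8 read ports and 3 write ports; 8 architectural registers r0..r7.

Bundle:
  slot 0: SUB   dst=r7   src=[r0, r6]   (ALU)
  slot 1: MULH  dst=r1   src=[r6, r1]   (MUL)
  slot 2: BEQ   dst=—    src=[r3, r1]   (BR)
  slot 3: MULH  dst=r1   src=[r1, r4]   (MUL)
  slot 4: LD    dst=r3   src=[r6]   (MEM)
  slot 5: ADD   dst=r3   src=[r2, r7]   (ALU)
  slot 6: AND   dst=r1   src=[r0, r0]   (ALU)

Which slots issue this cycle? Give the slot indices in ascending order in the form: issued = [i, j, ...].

(0) want 1×ALU +2rd +1wr — yes → AL0|MU2|ME1|BR1|rd6|wr2
(1) want 1×MUL +2rd +1wr — yes → AL0|MU1|ME1|BR1|rd4|wr1
(2) want 1×BR +2rd +0wr — yes → AL0|MU1|ME1|BR0|rd2|wr1
(3) want 1×MUL +2rd +1wr — WAW → AL0|MU1|ME1|BR0|rd2|wr1
(4) want 1×MEM +1rd +1wr — yes → AL0|MU1|ME0|BR0|rd1|wr0
(5) want 1×ALU +2rd +1wr — FU → AL0|MU1|ME0|BR0|rd1|wr0
(6) want 1×ALU +1rd +1wr — FU → AL0|MU1|ME0|BR0|rd1|wr0

issued = [0, 1, 2, 4]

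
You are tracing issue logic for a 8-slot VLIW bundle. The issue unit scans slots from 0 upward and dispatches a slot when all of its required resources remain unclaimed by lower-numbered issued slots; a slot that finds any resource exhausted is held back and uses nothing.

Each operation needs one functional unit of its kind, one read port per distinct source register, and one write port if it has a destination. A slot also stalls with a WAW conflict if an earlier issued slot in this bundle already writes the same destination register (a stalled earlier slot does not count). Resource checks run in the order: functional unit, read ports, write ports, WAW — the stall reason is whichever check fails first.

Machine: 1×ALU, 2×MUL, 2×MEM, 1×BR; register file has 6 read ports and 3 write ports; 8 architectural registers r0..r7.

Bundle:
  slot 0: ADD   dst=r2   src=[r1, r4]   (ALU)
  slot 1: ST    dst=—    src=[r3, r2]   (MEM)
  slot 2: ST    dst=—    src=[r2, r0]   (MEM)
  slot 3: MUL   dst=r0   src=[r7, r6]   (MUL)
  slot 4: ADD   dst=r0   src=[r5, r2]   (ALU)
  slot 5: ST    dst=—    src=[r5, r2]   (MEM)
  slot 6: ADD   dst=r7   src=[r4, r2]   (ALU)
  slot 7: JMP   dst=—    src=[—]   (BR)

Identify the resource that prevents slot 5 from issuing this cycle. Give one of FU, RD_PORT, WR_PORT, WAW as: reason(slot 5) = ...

reason(slot 5) = FU

  0. ALU→r2 ⇒ go  {0A/2Mu/2Ld/1B | 4r 2w}
  1. MEM ⇒ go  {0A/2Mu/1Ld/1B | 2r 2w}
  2. MEM ⇒ go  {0A/2Mu/0Ld/1B | 0r 2w}
  3. MUL→r0 ⇒ no(RD_PORT)  {0A/2Mu/0Ld/1B | 0r 2w}
  4. ALU→r0 ⇒ no(FU)  {0A/2Mu/0Ld/1B | 0r 2w}
  5. MEM ⇒ no(FU)  {0A/2Mu/0Ld/1B | 0r 2w}
  6. ALU→r7 ⇒ no(FU)  {0A/2Mu/0Ld/1B | 0r 2w}
  7. BR ⇒ go  {0A/2Mu/0Ld/0B | 0r 2w}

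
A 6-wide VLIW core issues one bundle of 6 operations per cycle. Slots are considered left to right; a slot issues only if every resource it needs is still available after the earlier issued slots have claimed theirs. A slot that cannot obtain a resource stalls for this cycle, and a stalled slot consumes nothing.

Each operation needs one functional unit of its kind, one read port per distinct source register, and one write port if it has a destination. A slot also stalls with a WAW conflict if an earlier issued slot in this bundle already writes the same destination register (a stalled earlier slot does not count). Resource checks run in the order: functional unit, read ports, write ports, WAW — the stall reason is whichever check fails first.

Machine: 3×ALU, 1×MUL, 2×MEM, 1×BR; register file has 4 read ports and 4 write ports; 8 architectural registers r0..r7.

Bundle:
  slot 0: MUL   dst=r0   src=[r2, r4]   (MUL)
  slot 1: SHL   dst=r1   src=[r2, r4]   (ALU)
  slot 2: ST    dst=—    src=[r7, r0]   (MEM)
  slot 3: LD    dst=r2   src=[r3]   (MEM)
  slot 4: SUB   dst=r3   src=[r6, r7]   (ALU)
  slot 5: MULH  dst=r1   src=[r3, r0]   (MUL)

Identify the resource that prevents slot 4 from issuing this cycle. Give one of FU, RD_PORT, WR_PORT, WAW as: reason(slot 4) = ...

[0] MUL needs rd=2 wr=1: ok; after: ALU=3 MUL=0 MEM=2 BR=1, R=2, W=3
[1] ALU needs rd=2 wr=1: ok; after: ALU=2 MUL=0 MEM=2 BR=1, R=0, W=2
[2] MEM needs rd=2 wr=0: RD_PORT; after: ALU=2 MUL=0 MEM=2 BR=1, R=0, W=2
[3] MEM needs rd=1 wr=1: RD_PORT; after: ALU=2 MUL=0 MEM=2 BR=1, R=0, W=2
[4] ALU needs rd=2 wr=1: RD_PORT; after: ALU=2 MUL=0 MEM=2 BR=1, R=0, W=2
[5] MUL needs rd=2 wr=1: FU; after: ALU=2 MUL=0 MEM=2 BR=1, R=0, W=2

reason(slot 4) = RD_PORT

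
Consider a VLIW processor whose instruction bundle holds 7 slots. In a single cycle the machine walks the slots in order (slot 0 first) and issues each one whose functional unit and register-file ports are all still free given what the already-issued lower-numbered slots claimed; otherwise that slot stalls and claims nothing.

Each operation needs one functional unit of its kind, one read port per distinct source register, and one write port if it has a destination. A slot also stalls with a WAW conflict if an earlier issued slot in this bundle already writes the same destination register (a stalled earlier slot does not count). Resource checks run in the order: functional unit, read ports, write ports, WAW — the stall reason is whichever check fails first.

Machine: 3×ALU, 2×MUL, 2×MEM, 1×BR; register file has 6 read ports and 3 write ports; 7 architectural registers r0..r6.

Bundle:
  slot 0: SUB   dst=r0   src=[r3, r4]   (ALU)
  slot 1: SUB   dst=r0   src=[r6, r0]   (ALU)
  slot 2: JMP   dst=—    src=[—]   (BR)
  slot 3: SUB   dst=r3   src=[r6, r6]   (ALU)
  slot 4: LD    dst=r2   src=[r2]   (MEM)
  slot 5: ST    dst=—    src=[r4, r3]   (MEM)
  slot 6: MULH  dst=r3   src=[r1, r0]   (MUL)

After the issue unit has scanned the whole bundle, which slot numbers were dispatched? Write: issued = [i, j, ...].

[0] ALU needs rd=2 wr=1: ok; after: ALU=2 MUL=2 MEM=2 BR=1, R=4, W=2
[1] ALU needs rd=2 wr=1: WAW; after: ALU=2 MUL=2 MEM=2 BR=1, R=4, W=2
[2] BR needs rd=0 wr=0: ok; after: ALU=2 MUL=2 MEM=2 BR=0, R=4, W=2
[3] ALU needs rd=1 wr=1: ok; after: ALU=1 MUL=2 MEM=2 BR=0, R=3, W=1
[4] MEM needs rd=1 wr=1: ok; after: ALU=1 MUL=2 MEM=1 BR=0, R=2, W=0
[5] MEM needs rd=2 wr=0: ok; after: ALU=1 MUL=2 MEM=0 BR=0, R=0, W=0
[6] MUL needs rd=2 wr=1: RD_PORT; after: ALU=1 MUL=2 MEM=0 BR=0, R=0, W=0

issued = [0, 2, 3, 4, 5]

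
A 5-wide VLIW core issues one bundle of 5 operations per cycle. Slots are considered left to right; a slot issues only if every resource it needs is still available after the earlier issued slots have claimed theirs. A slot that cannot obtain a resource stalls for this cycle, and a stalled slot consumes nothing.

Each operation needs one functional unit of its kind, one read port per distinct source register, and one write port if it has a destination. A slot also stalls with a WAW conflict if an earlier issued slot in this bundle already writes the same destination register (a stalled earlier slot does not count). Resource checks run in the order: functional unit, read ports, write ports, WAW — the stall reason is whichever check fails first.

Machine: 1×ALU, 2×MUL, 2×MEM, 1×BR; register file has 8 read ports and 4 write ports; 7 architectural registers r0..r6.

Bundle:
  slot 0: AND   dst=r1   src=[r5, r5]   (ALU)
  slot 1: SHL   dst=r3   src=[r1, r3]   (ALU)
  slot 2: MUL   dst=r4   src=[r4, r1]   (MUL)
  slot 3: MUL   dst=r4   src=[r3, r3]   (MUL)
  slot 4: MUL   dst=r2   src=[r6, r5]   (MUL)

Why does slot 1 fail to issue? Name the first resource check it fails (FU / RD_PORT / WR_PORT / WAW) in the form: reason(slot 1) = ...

[0] ALU needs rd=1 wr=1: ok; after: ALU=0 MUL=2 MEM=2 BR=1, R=7, W=3
[1] ALU needs rd=2 wr=1: FU; after: ALU=0 MUL=2 MEM=2 BR=1, R=7, W=3
[2] MUL needs rd=2 wr=1: ok; after: ALU=0 MUL=1 MEM=2 BR=1, R=5, W=2
[3] MUL needs rd=1 wr=1: WAW; after: ALU=0 MUL=1 MEM=2 BR=1, R=5, W=2
[4] MUL needs rd=2 wr=1: ok; after: ALU=0 MUL=0 MEM=2 BR=1, R=3, W=1

reason(slot 1) = FU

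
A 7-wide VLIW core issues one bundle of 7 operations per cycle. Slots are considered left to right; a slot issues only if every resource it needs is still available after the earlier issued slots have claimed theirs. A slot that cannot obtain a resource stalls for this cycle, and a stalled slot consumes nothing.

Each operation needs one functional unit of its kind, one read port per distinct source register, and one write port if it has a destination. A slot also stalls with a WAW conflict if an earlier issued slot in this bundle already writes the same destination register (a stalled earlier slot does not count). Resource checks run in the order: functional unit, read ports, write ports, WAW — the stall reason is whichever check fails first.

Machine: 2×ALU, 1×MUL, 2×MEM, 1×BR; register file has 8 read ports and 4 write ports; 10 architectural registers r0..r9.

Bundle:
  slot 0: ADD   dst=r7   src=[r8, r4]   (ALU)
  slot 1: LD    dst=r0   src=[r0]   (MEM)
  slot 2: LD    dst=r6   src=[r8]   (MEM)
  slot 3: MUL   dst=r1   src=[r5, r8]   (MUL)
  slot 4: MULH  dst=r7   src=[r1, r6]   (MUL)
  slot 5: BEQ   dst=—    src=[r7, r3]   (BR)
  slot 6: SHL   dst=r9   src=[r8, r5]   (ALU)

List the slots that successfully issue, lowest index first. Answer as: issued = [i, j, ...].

issued = [0, 1, 2, 3, 5]

  0. ALU→r7 ⇒ go  {1A/1Mu/2Ld/1B | 6r 3w}
  1. MEM→r0 ⇒ go  {1A/1Mu/1Ld/1B | 5r 2w}
  2. MEM→r6 ⇒ go  {1A/1Mu/0Ld/1B | 4r 1w}
  3. MUL→r1 ⇒ go  {1A/0Mu/0Ld/1B | 2r 0w}
  4. MUL→r7 ⇒ no(FU)  {1A/0Mu/0Ld/1B | 2r 0w}
  5. BR ⇒ go  {1A/0Mu/0Ld/0B | 0r 0w}
  6. ALU→r9 ⇒ no(RD_PORT)  {1A/0Mu/0Ld/0B | 0r 0w}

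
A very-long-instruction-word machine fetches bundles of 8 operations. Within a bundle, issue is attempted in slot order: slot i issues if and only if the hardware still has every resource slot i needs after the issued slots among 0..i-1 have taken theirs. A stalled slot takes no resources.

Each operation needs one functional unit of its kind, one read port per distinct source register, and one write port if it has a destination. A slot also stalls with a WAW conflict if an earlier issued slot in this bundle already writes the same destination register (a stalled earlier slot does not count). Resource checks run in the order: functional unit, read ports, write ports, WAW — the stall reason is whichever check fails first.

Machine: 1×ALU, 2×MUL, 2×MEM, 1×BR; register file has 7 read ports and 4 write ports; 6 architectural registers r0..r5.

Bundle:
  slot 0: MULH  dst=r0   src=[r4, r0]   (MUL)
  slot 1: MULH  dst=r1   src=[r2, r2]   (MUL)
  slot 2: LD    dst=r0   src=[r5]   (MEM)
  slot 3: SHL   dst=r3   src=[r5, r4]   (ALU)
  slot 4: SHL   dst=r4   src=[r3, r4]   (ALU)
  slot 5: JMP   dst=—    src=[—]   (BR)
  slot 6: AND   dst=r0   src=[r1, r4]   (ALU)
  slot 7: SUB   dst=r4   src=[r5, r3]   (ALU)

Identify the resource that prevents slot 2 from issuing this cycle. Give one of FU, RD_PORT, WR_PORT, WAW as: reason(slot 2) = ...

reason(slot 2) = WAW

#0 MUL src=r4,r0 dispatched  <A:1 Mu:1 Ld:2 B:1 rd:5 wr:3>
#1 MUL src=r2,r2 dispatched  <A:1 Mu:0 Ld:2 B:1 rd:4 wr:2>
#2 MEM src=r5 held:WAW  <A:1 Mu:0 Ld:2 B:1 rd:4 wr:2>
#3 ALU src=r5,r4 dispatched  <A:0 Mu:0 Ld:2 B:1 rd:2 wr:1>
#4 ALU src=r3,r4 held:FU  <A:0 Mu:0 Ld:2 B:1 rd:2 wr:1>
#5 BR src=- dispatched  <A:0 Mu:0 Ld:2 B:0 rd:2 wr:1>
#6 ALU src=r1,r4 held:FU  <A:0 Mu:0 Ld:2 B:0 rd:2 wr:1>
#7 ALU src=r5,r3 held:FU  <A:0 Mu:0 Ld:2 B:0 rd:2 wr:1>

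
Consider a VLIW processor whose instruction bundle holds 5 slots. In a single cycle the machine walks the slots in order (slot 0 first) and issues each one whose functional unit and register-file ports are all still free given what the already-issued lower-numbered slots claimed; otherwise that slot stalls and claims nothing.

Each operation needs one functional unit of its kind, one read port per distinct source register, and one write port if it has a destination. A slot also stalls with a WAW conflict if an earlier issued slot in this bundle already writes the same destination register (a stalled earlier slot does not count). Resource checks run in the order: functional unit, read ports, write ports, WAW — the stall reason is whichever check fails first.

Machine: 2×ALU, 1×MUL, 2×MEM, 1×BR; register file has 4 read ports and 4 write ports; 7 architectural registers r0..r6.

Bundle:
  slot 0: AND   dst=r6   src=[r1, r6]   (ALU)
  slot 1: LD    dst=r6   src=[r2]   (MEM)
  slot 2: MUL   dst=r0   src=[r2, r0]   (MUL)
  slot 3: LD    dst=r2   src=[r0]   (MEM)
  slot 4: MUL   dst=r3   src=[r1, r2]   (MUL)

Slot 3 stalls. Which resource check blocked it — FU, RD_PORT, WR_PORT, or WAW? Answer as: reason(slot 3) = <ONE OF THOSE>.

  0. ALU→r6 ⇒ go  {1A/1Mu/2Ld/1B | 2r 3w}
  1. MEM→r6 ⇒ no(WAW)  {1A/1Mu/2Ld/1B | 2r 3w}
  2. MUL→r0 ⇒ go  {1A/0Mu/2Ld/1B | 0r 2w}
  3. MEM→r2 ⇒ no(RD_PORT)  {1A/0Mu/2Ld/1B | 0r 2w}
  4. MUL→r3 ⇒ no(FU)  {1A/0Mu/2Ld/1B | 0r 2w}

reason(slot 3) = RD_PORT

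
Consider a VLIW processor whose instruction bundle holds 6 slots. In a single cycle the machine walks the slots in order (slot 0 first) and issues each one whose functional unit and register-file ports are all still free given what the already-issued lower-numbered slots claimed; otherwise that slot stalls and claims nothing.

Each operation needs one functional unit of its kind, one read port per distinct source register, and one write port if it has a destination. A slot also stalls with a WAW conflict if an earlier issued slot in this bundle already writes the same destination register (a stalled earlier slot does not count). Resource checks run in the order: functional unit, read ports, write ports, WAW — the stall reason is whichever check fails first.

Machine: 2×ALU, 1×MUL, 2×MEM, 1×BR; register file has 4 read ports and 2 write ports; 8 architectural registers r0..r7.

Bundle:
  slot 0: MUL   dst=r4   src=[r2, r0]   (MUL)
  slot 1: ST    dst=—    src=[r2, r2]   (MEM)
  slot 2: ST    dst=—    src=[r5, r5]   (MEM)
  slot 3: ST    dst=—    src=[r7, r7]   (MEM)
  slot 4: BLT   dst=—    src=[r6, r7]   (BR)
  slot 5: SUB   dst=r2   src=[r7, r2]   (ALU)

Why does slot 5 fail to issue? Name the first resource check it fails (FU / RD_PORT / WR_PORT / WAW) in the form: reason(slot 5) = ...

reason(slot 5) = RD_PORT

slot 0 (MUL): ISSUE — free A2,Mu0,Ld2,B1 rp2 wp1
slot 1 (MEM): ISSUE — free A2,Mu0,Ld1,B1 rp1 wp1
slot 2 (MEM): ISSUE — free A2,Mu0,Ld0,B1 rp0 wp1
slot 3 (MEM): stall FU — free A2,Mu0,Ld0,B1 rp0 wp1
slot 4 (BR): stall RD_PORT — free A2,Mu0,Ld0,B1 rp0 wp1
slot 5 (ALU): stall RD_PORT — free A2,Mu0,Ld0,B1 rp0 wp1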